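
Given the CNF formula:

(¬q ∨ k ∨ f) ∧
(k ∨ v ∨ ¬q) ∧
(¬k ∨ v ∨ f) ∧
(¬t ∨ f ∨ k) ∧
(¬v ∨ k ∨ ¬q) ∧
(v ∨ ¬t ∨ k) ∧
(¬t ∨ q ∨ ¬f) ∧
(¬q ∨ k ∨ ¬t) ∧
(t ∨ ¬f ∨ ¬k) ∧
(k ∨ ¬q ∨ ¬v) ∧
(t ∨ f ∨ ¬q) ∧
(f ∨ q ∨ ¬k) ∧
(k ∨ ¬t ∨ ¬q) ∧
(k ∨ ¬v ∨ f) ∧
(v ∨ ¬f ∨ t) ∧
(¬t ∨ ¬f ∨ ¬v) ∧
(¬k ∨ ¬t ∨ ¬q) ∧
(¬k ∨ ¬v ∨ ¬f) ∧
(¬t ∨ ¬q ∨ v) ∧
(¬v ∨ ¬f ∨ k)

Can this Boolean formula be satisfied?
Yes

Yes, the formula is satisfiable.

One satisfying assignment is: v=False, q=False, k=False, t=False, f=False

Verification: With this assignment, all 20 clauses evaluate to true.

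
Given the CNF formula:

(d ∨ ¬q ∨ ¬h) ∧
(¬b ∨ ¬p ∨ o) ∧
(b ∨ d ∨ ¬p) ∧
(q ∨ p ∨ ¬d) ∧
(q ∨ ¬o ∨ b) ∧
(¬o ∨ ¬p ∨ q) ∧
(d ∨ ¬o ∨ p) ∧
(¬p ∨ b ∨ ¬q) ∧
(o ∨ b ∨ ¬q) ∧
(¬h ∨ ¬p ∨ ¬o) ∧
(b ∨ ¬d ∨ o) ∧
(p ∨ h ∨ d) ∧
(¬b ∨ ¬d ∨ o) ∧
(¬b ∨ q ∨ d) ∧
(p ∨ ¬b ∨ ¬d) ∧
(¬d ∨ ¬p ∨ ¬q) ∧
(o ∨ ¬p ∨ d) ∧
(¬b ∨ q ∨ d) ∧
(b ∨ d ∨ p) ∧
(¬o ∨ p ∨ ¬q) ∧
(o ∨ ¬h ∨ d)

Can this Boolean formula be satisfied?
Yes

Yes, the formula is satisfiable.

One satisfying assignment is: b=True, q=True, o=True, d=False, h=False, p=True

Verification: With this assignment, all 21 clauses evaluate to true.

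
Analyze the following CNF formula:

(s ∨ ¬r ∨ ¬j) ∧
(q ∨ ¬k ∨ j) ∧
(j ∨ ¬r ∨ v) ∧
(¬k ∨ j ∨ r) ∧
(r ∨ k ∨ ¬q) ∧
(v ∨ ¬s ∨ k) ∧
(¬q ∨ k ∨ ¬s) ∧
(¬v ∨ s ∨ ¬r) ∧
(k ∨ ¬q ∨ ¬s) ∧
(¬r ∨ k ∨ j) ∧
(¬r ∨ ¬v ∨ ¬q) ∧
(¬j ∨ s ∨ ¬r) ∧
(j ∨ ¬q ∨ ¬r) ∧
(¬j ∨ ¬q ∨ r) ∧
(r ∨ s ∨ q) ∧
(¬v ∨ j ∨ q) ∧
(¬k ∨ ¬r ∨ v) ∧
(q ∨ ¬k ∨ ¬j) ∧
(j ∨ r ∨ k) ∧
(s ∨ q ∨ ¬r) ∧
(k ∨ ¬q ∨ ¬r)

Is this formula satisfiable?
Yes

Yes, the formula is satisfiable.

One satisfying assignment is: v=True, j=True, q=False, k=False, s=True, r=False

Verification: With this assignment, all 21 clauses evaluate to true.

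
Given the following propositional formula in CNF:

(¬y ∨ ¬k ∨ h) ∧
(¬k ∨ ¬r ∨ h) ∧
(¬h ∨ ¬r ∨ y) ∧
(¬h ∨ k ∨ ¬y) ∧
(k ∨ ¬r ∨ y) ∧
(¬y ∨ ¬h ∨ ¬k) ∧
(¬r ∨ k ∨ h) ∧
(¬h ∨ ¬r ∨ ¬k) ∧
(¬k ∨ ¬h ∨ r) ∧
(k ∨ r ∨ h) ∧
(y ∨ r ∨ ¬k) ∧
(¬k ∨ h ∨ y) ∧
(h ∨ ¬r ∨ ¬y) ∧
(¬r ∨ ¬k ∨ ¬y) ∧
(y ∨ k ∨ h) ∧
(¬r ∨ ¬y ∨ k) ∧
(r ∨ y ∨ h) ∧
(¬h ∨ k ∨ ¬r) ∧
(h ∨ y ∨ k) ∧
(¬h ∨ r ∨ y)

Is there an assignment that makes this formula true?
No

No, the formula is not satisfiable.

No assignment of truth values to the variables can make all 20 clauses true simultaneously.

The formula is UNSAT (unsatisfiable).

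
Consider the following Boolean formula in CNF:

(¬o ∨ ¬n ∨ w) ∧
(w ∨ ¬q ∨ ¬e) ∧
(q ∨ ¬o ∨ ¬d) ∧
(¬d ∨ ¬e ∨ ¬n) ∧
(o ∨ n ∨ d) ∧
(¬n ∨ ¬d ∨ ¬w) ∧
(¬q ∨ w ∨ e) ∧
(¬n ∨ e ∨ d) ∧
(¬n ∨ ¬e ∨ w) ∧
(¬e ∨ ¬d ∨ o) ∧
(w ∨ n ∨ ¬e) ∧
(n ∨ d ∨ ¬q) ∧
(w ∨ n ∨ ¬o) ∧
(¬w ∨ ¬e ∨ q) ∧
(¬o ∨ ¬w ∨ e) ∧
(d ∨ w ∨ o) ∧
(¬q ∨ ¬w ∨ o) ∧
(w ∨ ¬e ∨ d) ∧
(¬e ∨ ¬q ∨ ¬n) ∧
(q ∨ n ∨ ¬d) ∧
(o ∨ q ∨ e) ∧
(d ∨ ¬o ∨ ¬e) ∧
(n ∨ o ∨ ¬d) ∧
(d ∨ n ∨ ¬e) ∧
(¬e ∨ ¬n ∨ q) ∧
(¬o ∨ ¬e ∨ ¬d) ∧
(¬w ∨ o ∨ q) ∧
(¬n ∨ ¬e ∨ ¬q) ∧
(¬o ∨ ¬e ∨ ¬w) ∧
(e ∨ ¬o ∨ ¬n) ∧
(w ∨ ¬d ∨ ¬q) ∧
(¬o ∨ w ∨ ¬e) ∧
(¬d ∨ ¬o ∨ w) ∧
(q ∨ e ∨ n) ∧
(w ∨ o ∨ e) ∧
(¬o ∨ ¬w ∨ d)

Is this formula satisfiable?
No

No, the formula is not satisfiable.

No assignment of truth values to the variables can make all 36 clauses true simultaneously.

The formula is UNSAT (unsatisfiable).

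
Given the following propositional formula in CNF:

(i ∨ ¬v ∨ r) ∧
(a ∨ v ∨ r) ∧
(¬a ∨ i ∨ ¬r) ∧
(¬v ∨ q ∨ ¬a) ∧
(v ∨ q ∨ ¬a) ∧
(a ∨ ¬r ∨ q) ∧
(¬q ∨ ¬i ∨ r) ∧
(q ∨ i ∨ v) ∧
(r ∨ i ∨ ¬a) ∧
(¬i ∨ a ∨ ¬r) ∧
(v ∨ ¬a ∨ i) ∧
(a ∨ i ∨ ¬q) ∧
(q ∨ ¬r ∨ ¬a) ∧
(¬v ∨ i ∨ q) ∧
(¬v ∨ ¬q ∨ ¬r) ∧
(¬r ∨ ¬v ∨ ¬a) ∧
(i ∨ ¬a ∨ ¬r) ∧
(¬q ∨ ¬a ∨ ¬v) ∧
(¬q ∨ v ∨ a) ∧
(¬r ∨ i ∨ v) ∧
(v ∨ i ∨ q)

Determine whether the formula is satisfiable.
Yes

Yes, the formula is satisfiable.

One satisfying assignment is: i=True, q=False, v=True, r=False, a=False

Verification: With this assignment, all 21 clauses evaluate to true.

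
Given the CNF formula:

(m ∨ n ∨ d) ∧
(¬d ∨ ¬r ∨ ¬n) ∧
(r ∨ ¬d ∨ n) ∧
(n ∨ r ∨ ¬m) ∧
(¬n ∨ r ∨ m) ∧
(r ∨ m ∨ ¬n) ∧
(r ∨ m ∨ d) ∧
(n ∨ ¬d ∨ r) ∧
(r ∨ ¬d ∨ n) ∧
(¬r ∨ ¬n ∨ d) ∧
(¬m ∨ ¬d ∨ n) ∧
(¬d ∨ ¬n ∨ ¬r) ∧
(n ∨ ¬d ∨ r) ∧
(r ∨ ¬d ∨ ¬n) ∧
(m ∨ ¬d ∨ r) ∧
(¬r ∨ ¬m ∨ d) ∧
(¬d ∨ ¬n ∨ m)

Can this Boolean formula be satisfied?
Yes

Yes, the formula is satisfiable.

One satisfying assignment is: r=False, d=False, m=True, n=True

Verification: With this assignment, all 17 clauses evaluate to true.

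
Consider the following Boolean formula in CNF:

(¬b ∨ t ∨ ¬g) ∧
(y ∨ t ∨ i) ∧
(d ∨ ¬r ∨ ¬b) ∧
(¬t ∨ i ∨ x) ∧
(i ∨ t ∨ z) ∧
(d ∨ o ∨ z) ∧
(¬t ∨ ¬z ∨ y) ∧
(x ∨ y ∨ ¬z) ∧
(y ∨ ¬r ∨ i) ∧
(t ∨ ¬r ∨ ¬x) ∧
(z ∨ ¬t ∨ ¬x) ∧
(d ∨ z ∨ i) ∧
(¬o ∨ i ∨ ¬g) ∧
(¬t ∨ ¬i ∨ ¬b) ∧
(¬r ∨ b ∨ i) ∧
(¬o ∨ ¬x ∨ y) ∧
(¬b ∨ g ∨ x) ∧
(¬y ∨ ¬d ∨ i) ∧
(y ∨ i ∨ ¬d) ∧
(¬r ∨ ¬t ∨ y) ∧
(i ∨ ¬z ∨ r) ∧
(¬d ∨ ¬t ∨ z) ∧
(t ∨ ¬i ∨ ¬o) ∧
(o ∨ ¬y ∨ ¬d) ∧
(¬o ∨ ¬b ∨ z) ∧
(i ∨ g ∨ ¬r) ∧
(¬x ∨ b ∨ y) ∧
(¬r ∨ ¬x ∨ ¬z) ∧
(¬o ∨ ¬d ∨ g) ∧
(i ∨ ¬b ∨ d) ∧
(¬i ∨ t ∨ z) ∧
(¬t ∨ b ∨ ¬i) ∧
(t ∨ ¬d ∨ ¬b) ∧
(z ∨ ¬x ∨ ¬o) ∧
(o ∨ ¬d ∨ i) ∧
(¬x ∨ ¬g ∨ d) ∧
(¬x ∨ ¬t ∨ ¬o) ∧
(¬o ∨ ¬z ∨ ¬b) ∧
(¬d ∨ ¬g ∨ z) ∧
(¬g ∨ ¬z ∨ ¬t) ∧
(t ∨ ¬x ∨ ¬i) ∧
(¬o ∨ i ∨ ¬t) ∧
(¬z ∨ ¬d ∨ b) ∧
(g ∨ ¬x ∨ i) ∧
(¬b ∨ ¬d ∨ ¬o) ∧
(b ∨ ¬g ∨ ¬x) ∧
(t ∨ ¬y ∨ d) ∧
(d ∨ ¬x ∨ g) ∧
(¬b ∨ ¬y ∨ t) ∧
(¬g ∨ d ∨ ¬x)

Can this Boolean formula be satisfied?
No

No, the formula is not satisfiable.

No assignment of truth values to the variables can make all 50 clauses true simultaneously.

The formula is UNSAT (unsatisfiable).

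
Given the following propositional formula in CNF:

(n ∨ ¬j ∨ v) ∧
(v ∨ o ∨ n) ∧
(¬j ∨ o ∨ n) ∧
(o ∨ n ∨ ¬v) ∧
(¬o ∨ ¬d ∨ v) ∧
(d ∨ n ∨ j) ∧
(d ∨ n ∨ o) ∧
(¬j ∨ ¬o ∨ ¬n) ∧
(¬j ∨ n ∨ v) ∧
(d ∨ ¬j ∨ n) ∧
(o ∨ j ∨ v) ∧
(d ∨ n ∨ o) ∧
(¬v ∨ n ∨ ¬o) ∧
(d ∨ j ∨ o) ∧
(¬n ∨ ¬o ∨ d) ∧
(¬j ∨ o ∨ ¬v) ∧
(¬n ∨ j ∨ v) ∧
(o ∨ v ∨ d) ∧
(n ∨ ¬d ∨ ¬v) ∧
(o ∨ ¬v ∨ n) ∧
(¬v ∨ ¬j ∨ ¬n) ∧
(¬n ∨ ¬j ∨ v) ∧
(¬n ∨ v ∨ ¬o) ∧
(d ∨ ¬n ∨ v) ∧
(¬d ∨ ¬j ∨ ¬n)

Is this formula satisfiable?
Yes

Yes, the formula is satisfiable.

One satisfying assignment is: v=True, o=False, n=True, j=False, d=True

Verification: With this assignment, all 25 clauses evaluate to true.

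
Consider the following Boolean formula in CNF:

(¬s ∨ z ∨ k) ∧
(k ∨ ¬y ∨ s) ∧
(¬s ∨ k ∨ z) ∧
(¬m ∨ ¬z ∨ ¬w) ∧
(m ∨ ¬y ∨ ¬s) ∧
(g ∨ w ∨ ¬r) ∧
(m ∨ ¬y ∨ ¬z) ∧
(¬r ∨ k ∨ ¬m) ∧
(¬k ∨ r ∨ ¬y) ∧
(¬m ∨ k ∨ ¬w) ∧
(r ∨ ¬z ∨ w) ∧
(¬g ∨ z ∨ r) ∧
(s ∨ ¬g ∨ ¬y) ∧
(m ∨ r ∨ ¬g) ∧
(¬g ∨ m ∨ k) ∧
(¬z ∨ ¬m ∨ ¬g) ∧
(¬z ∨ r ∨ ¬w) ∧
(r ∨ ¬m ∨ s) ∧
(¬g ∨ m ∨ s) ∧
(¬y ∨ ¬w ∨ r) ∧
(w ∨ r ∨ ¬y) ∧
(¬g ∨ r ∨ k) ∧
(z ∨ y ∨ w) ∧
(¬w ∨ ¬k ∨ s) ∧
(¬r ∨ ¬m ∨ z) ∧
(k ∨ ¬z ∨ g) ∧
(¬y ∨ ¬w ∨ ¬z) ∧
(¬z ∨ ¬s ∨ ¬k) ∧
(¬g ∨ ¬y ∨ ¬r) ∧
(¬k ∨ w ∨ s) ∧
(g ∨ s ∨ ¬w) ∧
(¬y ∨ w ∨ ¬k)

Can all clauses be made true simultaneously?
Yes

Yes, the formula is satisfiable.

One satisfying assignment is: g=False, y=False, z=False, k=True, r=False, s=True, w=True, m=False

Verification: With this assignment, all 32 clauses evaluate to true.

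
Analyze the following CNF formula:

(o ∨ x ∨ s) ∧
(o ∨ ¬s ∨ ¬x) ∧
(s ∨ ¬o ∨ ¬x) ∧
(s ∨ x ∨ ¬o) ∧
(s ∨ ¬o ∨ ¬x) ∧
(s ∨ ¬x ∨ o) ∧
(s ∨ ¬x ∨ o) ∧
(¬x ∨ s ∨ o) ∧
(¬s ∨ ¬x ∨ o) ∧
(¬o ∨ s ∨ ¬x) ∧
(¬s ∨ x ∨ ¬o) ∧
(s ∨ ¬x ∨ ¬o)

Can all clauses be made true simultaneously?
Yes

Yes, the formula is satisfiable.

One satisfying assignment is: o=True, x=True, s=True

Verification: With this assignment, all 12 clauses evaluate to true.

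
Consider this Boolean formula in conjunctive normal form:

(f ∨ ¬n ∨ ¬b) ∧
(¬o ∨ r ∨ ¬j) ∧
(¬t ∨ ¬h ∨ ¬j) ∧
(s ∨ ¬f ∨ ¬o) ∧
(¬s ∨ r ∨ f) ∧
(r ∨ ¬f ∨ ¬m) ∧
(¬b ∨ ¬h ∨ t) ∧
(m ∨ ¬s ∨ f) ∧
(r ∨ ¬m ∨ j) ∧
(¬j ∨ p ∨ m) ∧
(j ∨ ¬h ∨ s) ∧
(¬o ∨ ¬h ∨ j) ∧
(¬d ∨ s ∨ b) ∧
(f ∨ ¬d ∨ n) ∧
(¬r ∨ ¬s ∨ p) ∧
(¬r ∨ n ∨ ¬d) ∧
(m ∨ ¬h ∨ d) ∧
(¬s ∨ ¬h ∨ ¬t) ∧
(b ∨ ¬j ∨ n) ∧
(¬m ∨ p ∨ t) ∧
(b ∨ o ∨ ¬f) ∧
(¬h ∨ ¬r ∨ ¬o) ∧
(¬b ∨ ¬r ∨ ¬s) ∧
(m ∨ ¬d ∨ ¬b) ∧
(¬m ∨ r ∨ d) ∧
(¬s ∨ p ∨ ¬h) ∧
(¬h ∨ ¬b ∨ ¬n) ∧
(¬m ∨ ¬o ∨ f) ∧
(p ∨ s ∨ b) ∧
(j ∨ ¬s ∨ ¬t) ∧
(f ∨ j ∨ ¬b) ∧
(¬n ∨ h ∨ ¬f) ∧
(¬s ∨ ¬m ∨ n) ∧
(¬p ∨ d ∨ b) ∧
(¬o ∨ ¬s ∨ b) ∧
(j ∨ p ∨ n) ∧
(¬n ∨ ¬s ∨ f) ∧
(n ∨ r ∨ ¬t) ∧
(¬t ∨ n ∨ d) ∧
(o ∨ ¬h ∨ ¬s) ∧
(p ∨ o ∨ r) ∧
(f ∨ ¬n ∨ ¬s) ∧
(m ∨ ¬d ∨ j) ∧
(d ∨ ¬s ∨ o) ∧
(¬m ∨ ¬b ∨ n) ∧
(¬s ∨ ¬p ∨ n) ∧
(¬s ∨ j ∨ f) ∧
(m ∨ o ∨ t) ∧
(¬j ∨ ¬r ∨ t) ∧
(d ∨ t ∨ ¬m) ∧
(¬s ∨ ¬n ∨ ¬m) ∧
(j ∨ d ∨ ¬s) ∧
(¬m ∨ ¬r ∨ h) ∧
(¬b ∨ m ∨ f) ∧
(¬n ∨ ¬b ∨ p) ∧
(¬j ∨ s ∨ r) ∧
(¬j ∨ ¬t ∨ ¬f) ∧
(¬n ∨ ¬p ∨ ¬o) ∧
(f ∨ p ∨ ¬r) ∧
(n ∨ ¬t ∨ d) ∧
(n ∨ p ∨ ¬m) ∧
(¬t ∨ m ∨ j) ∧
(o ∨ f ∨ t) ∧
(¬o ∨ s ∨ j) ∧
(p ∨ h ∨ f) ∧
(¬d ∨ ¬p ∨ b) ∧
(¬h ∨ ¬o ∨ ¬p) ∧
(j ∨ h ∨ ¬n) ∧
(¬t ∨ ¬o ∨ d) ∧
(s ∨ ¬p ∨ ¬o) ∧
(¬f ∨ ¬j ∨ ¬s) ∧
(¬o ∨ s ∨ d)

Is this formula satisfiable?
No

No, the formula is not satisfiable.

No assignment of truth values to the variables can make all 72 clauses true simultaneously.

The formula is UNSAT (unsatisfiable).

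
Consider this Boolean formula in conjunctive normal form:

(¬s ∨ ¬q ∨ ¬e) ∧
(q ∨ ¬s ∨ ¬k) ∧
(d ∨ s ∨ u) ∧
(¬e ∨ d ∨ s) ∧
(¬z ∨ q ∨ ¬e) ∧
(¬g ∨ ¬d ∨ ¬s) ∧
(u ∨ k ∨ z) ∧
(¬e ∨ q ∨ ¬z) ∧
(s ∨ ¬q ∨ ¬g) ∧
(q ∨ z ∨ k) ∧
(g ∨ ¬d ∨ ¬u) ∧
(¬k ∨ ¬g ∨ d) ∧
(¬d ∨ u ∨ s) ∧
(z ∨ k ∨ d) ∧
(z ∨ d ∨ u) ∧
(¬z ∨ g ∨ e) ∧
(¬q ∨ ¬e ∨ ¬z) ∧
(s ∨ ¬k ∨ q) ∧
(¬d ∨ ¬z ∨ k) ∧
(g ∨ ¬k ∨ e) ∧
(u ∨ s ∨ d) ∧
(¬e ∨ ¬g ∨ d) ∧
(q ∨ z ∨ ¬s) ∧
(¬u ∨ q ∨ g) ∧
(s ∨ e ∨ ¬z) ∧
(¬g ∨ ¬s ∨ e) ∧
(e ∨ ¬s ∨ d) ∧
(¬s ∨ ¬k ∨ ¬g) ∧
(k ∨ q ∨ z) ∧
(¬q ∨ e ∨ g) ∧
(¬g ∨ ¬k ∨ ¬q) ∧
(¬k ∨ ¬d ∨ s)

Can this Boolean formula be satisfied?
No

No, the formula is not satisfiable.

No assignment of truth values to the variables can make all 32 clauses true simultaneously.

The formula is UNSAT (unsatisfiable).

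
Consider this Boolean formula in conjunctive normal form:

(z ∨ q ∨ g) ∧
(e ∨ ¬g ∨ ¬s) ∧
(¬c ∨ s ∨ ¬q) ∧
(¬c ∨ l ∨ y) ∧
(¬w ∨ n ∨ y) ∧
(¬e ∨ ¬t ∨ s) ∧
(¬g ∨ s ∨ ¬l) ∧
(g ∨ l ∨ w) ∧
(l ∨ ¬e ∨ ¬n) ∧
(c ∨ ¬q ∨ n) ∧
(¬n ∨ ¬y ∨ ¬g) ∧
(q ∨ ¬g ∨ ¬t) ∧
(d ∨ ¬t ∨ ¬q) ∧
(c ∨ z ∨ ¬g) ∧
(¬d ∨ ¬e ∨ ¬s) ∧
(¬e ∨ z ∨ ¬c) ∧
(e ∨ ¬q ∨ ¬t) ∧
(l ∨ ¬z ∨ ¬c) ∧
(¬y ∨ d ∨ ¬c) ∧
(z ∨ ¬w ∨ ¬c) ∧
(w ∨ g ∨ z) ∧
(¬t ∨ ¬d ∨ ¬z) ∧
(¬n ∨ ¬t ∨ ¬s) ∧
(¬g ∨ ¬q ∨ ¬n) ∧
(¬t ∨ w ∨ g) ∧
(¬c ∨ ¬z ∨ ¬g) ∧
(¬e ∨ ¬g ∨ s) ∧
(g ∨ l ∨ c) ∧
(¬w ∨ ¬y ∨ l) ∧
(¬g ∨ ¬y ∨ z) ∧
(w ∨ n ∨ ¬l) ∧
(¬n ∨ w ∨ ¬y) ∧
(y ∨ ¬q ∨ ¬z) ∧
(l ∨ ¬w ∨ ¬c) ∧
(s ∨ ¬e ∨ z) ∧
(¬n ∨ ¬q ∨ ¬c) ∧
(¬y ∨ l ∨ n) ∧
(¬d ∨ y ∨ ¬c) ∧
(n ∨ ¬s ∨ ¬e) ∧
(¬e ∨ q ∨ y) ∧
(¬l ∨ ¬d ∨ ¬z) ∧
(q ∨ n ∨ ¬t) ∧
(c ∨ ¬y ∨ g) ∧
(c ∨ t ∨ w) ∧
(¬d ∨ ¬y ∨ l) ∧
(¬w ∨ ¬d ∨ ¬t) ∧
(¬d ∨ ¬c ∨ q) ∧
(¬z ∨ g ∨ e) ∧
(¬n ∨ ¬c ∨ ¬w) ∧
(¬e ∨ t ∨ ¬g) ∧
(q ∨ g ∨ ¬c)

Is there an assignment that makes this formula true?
Yes

Yes, the formula is satisfiable.

One satisfying assignment is: t=False, d=False, g=False, q=True, y=False, c=False, z=False, e=False, s=False, n=True, l=True, w=True

Verification: With this assignment, all 51 clauses evaluate to true.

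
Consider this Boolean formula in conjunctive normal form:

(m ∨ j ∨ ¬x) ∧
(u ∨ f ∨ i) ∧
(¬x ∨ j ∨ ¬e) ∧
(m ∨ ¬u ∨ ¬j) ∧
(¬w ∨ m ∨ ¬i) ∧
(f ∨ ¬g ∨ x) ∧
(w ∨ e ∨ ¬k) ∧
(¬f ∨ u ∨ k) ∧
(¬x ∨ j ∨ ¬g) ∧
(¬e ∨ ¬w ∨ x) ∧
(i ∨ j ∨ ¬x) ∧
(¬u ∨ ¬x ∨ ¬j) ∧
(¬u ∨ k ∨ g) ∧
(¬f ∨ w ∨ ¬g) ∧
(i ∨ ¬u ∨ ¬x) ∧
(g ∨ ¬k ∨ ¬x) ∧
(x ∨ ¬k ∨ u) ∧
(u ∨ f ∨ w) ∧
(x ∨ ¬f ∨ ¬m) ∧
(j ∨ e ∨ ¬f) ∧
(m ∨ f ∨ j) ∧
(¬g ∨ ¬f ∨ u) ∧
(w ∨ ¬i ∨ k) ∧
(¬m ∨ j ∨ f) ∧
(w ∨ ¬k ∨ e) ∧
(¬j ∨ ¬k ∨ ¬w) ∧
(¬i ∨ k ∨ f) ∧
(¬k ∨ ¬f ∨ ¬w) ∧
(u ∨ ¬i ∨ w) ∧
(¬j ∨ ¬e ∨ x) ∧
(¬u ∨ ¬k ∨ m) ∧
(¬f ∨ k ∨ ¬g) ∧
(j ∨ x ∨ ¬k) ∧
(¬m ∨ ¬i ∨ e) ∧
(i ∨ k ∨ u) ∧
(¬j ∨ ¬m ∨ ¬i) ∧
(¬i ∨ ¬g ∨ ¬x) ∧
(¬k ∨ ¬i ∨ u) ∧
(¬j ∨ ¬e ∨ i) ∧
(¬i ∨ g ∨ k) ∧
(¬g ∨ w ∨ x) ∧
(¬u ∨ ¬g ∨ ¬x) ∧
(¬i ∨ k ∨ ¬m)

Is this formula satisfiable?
No

No, the formula is not satisfiable.

No assignment of truth values to the variables can make all 43 clauses true simultaneously.

The formula is UNSAT (unsatisfiable).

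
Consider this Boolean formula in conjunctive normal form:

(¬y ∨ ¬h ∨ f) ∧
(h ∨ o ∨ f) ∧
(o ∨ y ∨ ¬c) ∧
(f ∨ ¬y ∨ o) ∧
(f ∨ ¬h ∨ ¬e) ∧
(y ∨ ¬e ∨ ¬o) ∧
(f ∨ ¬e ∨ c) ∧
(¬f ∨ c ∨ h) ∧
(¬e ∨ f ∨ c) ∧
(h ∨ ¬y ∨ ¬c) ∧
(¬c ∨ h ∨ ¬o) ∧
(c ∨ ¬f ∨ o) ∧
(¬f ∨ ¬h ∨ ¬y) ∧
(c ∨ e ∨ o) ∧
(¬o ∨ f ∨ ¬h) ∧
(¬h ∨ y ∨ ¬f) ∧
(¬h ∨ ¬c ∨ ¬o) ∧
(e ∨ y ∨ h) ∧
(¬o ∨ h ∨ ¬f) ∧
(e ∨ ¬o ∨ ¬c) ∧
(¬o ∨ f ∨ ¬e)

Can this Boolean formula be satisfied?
Yes

Yes, the formula is satisfiable.

One satisfying assignment is: h=False, e=False, y=True, f=False, o=True, c=False

Verification: With this assignment, all 21 clauses evaluate to true.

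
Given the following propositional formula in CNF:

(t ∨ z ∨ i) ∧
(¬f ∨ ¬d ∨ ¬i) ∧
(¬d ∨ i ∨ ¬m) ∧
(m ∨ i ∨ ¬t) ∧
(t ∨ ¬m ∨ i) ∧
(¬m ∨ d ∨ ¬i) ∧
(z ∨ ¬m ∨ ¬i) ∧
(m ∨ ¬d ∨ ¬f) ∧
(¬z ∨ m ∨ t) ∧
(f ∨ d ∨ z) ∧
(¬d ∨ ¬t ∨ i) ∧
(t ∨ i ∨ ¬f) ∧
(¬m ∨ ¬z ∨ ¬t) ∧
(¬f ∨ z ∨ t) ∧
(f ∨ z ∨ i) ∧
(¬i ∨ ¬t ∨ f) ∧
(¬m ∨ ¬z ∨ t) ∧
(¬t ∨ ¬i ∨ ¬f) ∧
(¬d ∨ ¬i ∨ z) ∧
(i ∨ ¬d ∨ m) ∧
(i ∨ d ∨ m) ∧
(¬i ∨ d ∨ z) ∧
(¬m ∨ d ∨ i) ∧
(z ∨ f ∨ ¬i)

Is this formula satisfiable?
No

No, the formula is not satisfiable.

No assignment of truth values to the variables can make all 24 clauses true simultaneously.

The formula is UNSAT (unsatisfiable).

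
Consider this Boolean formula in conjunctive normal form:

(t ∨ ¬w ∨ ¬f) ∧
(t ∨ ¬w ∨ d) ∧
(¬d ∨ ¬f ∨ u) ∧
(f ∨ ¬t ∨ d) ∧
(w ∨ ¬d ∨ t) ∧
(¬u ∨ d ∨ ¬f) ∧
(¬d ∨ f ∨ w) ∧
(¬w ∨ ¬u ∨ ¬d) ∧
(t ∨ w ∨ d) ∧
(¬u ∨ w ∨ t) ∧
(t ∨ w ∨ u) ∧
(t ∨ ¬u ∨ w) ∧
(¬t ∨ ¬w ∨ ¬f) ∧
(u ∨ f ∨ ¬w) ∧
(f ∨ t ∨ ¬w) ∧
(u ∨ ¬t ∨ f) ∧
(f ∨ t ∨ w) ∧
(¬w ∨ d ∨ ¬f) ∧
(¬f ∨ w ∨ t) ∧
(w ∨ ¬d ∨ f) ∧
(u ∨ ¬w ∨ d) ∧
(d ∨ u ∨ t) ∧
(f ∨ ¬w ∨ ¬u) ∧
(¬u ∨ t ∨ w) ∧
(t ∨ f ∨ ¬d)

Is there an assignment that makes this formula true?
Yes

Yes, the formula is satisfiable.

One satisfying assignment is: w=False, f=True, t=True, d=True, u=True

Verification: With this assignment, all 25 clauses evaluate to true.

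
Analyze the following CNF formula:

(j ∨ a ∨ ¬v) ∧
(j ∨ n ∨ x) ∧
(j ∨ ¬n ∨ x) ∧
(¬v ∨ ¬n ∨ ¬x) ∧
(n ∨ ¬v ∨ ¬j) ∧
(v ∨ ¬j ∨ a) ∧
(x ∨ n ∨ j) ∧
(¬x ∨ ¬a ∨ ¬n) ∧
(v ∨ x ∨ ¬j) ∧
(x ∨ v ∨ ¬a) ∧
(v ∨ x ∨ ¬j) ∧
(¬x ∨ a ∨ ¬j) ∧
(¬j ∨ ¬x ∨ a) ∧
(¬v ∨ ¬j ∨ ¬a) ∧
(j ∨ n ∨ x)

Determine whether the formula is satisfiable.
Yes

Yes, the formula is satisfiable.

One satisfying assignment is: x=True, j=False, n=False, v=False, a=False

Verification: With this assignment, all 15 clauses evaluate to true.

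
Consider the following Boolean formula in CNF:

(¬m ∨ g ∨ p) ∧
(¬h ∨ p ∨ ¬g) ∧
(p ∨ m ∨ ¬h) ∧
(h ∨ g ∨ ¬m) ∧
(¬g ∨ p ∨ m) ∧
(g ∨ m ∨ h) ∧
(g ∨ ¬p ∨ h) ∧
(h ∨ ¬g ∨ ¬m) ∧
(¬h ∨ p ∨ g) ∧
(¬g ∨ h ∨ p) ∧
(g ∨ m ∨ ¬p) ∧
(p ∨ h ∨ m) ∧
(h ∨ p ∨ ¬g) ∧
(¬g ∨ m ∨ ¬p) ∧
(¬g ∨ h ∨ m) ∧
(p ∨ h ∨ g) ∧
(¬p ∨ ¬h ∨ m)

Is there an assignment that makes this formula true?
Yes

Yes, the formula is satisfiable.

One satisfying assignment is: g=True, p=True, h=True, m=True

Verification: With this assignment, all 17 clauses evaluate to true.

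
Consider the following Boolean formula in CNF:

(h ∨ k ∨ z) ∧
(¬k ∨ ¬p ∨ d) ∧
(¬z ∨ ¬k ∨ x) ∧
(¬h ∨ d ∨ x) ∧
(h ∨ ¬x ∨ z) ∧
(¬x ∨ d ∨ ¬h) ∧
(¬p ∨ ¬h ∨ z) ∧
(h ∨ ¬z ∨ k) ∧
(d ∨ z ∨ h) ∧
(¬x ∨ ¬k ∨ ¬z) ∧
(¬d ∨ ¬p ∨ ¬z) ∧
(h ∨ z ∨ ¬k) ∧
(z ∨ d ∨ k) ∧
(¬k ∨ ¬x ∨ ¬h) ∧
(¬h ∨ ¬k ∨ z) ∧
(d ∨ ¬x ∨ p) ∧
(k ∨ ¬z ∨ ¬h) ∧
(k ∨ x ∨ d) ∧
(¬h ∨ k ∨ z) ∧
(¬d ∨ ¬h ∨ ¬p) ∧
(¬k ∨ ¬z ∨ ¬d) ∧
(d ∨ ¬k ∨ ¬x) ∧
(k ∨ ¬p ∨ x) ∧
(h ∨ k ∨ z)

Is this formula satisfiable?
No

No, the formula is not satisfiable.

No assignment of truth values to the variables can make all 24 clauses true simultaneously.

The formula is UNSAT (unsatisfiable).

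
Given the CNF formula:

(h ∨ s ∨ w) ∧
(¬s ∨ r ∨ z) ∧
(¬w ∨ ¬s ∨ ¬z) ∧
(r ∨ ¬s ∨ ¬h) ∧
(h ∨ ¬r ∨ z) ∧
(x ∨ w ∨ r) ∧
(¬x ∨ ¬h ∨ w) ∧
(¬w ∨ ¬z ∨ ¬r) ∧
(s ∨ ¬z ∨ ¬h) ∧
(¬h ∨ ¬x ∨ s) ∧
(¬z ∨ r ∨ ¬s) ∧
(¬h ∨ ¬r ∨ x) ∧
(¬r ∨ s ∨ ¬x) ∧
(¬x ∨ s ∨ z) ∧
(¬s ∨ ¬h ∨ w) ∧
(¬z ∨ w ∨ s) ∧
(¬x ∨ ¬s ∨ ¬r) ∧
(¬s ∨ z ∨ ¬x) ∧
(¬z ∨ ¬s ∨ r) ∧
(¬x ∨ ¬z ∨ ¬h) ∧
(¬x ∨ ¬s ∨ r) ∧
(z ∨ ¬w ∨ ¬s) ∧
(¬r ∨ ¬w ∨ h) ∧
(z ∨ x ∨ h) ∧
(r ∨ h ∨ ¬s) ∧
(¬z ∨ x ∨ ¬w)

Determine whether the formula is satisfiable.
Yes

Yes, the formula is satisfiable.

One satisfying assignment is: w=True, x=False, z=False, r=False, s=False, h=True

Verification: With this assignment, all 26 clauses evaluate to true.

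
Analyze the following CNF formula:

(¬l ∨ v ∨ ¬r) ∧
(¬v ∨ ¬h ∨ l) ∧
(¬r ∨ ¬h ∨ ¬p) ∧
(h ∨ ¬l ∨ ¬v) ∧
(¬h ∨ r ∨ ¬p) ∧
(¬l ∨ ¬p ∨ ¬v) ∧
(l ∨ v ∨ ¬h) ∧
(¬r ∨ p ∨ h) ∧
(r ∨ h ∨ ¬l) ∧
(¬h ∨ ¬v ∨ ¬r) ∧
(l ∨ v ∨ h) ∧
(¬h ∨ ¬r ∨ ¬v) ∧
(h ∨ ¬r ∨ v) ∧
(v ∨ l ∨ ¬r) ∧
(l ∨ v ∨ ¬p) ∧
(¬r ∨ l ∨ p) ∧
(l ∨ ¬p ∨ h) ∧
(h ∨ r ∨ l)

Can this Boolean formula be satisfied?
Yes

Yes, the formula is satisfiable.

One satisfying assignment is: l=True, p=False, h=True, r=False, v=False

Verification: With this assignment, all 18 clauses evaluate to true.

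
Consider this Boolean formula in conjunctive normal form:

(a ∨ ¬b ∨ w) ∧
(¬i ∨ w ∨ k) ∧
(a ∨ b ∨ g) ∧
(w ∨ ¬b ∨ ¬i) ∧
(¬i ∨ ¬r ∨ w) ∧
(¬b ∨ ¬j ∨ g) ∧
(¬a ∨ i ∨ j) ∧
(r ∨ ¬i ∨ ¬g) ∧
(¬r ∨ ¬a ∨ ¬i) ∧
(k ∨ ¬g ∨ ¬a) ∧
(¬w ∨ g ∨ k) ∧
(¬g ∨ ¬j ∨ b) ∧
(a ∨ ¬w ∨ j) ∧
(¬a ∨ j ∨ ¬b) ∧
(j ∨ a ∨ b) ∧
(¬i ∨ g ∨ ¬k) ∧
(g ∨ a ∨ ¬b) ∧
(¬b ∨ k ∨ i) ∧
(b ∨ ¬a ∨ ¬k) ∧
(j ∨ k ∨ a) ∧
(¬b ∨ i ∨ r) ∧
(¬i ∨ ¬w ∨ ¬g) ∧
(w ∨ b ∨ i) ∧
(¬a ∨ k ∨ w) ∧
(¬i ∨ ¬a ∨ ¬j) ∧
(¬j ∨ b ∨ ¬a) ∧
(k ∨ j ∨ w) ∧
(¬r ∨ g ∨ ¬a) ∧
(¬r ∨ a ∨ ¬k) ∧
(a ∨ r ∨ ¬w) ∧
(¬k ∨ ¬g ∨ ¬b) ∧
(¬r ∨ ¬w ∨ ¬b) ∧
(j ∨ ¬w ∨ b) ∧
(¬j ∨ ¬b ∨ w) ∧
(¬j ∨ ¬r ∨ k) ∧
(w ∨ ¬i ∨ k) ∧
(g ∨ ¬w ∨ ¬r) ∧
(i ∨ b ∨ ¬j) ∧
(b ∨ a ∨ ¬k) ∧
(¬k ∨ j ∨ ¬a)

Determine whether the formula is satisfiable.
No

No, the formula is not satisfiable.

No assignment of truth values to the variables can make all 40 clauses true simultaneously.

The formula is UNSAT (unsatisfiable).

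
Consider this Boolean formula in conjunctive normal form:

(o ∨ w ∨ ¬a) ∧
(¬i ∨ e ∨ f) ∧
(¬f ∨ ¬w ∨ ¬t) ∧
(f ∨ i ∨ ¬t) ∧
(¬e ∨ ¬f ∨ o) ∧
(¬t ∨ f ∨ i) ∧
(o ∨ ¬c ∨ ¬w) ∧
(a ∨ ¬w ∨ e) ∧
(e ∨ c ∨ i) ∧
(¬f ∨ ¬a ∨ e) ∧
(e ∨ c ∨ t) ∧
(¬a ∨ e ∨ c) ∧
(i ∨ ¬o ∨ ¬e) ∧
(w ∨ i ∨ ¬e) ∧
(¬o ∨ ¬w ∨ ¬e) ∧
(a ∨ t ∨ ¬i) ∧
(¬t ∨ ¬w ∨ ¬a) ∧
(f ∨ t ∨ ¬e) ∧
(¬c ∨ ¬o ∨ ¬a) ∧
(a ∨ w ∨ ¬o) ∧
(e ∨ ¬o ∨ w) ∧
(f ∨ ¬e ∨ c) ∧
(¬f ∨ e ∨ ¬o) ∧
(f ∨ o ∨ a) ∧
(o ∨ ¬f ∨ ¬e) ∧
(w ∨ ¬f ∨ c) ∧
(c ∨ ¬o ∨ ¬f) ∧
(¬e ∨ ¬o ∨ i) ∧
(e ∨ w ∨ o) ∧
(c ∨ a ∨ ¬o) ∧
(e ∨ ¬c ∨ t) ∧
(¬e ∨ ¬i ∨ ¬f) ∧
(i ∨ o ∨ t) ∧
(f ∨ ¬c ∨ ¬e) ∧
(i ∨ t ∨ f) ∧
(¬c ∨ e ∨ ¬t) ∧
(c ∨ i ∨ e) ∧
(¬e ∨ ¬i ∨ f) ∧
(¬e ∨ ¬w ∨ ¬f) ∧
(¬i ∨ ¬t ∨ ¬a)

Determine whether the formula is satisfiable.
No

No, the formula is not satisfiable.

No assignment of truth values to the variables can make all 40 clauses true simultaneously.

The formula is UNSAT (unsatisfiable).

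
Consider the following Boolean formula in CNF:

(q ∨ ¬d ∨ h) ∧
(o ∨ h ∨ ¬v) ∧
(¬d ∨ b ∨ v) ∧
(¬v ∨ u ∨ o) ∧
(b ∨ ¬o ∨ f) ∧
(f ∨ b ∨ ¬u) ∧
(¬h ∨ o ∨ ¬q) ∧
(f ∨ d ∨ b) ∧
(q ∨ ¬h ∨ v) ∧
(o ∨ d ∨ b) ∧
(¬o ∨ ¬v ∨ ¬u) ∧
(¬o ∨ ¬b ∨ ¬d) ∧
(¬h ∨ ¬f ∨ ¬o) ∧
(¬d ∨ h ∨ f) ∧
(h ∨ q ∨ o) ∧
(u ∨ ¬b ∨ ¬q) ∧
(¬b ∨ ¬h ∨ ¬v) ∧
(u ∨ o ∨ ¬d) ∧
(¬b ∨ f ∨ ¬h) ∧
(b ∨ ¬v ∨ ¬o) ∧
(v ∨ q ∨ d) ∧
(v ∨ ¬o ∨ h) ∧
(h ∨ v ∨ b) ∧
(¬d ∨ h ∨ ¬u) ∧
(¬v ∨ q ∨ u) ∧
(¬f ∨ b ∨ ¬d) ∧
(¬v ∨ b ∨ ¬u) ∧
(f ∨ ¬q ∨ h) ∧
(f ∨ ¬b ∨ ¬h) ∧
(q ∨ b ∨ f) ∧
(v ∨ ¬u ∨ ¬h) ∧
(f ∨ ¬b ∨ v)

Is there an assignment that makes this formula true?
Yes

Yes, the formula is satisfiable.

One satisfying assignment is: d=False, f=True, v=False, b=True, u=True, h=False, o=False, q=True

Verification: With this assignment, all 32 clauses evaluate to true.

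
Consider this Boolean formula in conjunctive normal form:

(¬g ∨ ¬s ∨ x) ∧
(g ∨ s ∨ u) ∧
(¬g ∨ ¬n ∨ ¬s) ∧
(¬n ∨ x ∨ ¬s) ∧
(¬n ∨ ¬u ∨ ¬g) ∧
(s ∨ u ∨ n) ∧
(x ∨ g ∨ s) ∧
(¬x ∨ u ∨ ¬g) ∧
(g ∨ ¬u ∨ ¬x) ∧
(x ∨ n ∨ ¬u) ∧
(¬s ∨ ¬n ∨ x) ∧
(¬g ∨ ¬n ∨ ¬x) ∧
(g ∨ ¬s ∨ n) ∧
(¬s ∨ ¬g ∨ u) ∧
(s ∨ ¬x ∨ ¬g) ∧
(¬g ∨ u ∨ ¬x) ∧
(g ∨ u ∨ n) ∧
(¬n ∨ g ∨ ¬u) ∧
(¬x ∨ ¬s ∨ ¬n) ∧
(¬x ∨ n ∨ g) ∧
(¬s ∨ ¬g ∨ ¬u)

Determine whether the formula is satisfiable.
Yes

Yes, the formula is satisfiable.

One satisfying assignment is: n=True, g=True, u=False, x=False, s=False

Verification: With this assignment, all 21 clauses evaluate to true.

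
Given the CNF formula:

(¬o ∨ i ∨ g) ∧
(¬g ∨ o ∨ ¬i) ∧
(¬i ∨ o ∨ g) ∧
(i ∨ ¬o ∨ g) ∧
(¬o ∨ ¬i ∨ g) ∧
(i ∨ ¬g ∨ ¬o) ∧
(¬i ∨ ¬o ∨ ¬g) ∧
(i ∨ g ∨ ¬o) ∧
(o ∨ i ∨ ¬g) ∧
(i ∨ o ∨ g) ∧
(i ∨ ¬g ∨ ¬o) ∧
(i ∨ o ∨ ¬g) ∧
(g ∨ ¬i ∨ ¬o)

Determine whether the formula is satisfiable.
No

No, the formula is not satisfiable.

No assignment of truth values to the variables can make all 13 clauses true simultaneously.

The formula is UNSAT (unsatisfiable).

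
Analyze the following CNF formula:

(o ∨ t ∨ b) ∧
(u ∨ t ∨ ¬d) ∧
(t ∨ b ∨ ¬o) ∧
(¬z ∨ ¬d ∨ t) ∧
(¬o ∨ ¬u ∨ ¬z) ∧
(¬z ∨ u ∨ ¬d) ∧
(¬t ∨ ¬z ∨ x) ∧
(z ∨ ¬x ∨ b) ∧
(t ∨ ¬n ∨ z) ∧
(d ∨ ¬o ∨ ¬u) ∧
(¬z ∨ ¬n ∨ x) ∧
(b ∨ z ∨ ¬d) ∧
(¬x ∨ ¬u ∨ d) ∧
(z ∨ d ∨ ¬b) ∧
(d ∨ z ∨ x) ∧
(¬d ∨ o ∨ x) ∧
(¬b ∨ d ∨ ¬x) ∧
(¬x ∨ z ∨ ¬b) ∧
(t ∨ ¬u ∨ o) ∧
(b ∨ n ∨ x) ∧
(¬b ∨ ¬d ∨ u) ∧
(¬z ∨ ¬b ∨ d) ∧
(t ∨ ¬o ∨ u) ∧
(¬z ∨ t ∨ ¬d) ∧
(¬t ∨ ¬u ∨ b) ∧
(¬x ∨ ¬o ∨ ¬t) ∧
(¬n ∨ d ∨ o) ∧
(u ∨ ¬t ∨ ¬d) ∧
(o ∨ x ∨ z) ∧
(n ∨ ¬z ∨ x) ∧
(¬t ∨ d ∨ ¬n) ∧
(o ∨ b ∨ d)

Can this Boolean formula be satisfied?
Yes

Yes, the formula is satisfiable.

One satisfying assignment is: u=True, n=False, b=True, d=True, z=False, x=False, o=True, t=False

Verification: With this assignment, all 32 clauses evaluate to true.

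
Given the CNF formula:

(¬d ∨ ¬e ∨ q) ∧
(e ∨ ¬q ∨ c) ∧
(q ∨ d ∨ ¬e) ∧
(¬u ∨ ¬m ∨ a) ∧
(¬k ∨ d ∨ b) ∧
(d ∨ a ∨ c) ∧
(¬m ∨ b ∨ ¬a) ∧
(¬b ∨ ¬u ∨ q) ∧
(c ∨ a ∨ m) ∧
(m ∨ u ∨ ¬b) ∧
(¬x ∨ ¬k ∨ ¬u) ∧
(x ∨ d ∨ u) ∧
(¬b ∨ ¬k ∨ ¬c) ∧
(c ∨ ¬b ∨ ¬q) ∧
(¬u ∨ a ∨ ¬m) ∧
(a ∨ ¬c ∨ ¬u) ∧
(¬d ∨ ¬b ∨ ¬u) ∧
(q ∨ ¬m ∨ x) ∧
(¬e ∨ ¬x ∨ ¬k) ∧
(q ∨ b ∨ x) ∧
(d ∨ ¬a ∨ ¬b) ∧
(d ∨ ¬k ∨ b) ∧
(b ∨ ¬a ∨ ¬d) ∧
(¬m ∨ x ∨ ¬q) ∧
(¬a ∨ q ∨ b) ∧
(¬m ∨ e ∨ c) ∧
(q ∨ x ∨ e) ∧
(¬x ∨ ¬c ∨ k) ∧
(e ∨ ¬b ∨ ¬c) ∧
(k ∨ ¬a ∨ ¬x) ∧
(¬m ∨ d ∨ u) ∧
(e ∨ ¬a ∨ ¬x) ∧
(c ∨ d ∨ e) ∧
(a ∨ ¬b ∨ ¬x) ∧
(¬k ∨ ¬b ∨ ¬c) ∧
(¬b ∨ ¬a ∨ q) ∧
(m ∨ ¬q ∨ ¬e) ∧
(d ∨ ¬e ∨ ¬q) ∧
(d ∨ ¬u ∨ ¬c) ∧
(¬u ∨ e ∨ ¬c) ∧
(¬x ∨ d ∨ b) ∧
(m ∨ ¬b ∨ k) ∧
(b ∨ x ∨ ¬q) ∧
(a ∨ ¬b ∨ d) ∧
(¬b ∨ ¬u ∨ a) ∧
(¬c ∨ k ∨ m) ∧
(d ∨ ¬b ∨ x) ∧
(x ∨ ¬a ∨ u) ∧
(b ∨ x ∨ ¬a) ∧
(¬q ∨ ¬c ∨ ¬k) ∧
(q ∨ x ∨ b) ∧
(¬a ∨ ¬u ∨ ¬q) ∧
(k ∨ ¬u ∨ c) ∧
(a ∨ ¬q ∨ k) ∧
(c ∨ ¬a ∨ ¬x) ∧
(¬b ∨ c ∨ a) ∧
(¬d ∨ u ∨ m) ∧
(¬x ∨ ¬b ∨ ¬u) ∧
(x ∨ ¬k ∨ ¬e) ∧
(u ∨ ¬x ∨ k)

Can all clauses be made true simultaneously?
Yes

Yes, the formula is satisfiable.

One satisfying assignment is: q=False, e=False, x=True, b=False, d=True, k=True, c=True, a=False, u=False, m=True

Verification: With this assignment, all 60 clauses evaluate to true.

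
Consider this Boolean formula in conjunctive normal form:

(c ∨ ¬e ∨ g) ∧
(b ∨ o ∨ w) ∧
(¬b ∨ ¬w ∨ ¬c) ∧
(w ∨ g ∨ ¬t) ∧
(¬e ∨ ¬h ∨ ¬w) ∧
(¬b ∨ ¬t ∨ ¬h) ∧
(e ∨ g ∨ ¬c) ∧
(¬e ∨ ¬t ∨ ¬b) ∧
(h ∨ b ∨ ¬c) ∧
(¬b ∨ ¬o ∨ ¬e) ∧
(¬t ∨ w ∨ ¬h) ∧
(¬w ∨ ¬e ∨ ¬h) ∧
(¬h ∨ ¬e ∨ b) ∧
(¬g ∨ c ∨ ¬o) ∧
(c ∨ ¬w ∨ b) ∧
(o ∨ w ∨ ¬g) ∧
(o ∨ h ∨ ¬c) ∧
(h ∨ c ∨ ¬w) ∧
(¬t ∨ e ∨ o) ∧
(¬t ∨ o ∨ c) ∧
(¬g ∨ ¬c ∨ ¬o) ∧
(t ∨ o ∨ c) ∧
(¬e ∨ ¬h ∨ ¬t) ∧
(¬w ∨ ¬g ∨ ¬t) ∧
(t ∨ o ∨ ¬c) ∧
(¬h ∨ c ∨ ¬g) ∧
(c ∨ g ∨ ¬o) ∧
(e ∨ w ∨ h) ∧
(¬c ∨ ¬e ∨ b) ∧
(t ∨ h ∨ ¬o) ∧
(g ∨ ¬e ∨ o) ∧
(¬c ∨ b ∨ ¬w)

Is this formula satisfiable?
No

No, the formula is not satisfiable.

No assignment of truth values to the variables can make all 32 clauses true simultaneously.

The formula is UNSAT (unsatisfiable).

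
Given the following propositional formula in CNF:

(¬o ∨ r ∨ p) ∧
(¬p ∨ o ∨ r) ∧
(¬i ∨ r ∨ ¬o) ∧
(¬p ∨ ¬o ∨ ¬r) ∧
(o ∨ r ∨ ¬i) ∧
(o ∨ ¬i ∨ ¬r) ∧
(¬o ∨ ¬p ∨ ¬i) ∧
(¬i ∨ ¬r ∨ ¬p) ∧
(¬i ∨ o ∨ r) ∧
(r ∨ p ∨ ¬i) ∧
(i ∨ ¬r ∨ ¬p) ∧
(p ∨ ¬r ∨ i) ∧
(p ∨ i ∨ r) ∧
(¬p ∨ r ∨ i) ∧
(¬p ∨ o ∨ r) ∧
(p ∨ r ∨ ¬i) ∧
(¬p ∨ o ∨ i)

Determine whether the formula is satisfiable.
Yes

Yes, the formula is satisfiable.

One satisfying assignment is: p=False, o=True, r=True, i=True

Verification: With this assignment, all 17 clauses evaluate to true.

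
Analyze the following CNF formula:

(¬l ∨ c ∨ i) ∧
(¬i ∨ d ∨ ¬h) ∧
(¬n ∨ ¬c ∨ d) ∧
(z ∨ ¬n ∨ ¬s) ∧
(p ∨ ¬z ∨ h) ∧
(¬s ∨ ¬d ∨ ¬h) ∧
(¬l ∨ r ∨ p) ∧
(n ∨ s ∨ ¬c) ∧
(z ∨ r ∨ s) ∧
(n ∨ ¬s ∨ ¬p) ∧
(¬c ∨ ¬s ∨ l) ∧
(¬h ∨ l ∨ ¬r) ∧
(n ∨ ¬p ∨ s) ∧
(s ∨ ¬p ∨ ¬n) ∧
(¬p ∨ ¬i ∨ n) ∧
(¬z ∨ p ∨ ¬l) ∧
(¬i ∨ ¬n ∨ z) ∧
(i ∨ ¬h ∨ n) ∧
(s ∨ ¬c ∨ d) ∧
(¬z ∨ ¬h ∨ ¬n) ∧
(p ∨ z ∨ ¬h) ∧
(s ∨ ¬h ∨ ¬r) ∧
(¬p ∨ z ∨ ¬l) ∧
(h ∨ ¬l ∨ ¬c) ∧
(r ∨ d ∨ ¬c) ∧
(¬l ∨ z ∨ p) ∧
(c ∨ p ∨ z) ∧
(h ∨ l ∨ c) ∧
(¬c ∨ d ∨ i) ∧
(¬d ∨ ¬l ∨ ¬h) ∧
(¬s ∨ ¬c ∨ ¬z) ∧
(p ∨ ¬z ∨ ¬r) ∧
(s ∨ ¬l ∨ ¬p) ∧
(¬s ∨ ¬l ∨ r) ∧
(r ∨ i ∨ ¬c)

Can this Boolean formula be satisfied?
Yes

Yes, the formula is satisfiable.

One satisfying assignment is: r=False, i=True, n=False, d=True, c=False, z=True, p=False, h=True, s=False, l=False

Verification: With this assignment, all 35 clauses evaluate to true.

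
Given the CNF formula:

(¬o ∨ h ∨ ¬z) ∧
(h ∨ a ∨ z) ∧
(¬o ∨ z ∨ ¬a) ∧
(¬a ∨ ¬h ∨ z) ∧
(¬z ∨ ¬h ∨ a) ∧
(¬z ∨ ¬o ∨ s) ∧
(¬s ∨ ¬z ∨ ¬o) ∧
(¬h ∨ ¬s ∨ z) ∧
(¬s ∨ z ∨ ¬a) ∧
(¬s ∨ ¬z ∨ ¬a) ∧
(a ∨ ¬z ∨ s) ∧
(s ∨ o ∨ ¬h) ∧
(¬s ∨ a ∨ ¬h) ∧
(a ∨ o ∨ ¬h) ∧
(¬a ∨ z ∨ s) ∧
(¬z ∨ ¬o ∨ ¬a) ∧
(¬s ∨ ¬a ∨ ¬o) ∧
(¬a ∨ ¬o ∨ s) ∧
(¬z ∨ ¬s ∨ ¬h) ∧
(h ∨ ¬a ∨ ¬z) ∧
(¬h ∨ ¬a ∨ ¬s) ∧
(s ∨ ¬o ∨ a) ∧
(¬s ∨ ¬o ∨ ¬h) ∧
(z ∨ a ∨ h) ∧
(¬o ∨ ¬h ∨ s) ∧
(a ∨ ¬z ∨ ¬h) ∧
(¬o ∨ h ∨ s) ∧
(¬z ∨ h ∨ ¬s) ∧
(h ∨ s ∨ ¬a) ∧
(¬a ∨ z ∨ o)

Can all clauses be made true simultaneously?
No

No, the formula is not satisfiable.

No assignment of truth values to the variables can make all 30 clauses true simultaneously.

The formula is UNSAT (unsatisfiable).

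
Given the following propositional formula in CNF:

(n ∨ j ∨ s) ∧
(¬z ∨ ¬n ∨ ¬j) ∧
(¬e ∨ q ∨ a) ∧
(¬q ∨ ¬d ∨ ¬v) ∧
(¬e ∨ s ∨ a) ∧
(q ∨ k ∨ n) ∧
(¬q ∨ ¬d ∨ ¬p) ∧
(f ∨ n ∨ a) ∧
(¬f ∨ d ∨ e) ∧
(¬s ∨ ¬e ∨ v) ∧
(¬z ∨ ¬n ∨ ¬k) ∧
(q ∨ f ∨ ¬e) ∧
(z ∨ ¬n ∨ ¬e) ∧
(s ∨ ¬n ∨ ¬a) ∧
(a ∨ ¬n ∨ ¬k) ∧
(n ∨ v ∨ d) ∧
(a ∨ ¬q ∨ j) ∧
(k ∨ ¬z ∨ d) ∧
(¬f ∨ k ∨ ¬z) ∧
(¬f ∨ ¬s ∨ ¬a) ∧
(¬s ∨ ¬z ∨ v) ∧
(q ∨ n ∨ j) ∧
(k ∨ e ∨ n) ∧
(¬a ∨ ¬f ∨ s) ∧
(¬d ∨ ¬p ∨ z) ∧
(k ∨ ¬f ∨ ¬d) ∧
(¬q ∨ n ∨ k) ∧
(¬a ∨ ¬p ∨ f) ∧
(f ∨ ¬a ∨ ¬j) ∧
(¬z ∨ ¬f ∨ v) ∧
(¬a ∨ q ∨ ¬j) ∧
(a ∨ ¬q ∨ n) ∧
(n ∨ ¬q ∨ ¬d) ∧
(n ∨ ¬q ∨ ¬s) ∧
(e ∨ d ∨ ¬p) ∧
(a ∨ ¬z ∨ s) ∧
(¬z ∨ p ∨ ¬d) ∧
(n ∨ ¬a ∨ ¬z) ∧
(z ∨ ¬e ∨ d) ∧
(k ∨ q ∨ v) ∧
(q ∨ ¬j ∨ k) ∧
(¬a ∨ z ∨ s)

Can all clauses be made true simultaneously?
Yes

Yes, the formula is satisfiable.

One satisfying assignment is: a=False, e=False, v=False, f=False, k=False, z=False, j=True, d=False, q=True, s=False, p=False, n=True

Verification: With this assignment, all 42 clauses evaluate to true.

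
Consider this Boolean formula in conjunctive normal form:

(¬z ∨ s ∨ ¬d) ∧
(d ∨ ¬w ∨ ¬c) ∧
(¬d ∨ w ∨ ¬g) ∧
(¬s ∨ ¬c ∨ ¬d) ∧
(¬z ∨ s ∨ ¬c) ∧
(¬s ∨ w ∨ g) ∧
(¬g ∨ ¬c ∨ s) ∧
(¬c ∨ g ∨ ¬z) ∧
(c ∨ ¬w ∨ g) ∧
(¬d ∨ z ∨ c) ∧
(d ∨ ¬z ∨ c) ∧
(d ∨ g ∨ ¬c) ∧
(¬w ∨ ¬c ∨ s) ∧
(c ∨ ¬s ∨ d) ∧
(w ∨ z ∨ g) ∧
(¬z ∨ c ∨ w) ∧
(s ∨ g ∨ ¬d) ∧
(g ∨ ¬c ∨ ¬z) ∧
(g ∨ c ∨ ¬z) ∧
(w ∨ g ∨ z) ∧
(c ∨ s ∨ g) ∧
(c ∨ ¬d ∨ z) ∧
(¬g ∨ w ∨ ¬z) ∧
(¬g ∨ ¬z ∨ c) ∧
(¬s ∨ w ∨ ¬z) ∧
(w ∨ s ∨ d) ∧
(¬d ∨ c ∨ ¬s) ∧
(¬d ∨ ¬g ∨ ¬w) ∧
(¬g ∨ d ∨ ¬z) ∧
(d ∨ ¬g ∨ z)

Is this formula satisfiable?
No

No, the formula is not satisfiable.

No assignment of truth values to the variables can make all 30 clauses true simultaneously.

The formula is UNSAT (unsatisfiable).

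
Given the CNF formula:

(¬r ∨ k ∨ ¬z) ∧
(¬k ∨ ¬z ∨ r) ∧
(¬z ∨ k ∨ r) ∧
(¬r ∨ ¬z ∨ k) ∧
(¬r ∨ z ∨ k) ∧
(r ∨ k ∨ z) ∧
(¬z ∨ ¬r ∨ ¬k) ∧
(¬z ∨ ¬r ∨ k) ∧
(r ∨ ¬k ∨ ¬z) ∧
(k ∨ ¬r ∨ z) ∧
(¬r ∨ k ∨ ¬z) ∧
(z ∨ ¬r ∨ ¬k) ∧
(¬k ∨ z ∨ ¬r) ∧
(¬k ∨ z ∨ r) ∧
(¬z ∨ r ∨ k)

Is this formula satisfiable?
No

No, the formula is not satisfiable.

No assignment of truth values to the variables can make all 15 clauses true simultaneously.

The formula is UNSAT (unsatisfiable).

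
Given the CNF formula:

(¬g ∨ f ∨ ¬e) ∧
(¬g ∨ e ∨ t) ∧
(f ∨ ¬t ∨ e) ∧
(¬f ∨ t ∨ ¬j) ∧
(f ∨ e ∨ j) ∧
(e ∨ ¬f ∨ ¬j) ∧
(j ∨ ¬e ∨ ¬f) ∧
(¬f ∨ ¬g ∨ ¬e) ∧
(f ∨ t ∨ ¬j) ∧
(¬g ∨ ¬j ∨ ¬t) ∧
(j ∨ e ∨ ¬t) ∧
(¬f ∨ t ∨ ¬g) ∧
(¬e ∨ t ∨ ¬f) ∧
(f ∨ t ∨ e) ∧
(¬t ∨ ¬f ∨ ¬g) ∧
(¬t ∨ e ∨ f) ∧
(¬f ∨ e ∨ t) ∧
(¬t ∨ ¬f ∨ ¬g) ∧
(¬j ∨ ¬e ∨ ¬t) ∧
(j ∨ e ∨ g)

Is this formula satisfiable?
Yes

Yes, the formula is satisfiable.

One satisfying assignment is: t=False, f=False, j=False, e=True, g=False

Verification: With this assignment, all 20 clauses evaluate to true.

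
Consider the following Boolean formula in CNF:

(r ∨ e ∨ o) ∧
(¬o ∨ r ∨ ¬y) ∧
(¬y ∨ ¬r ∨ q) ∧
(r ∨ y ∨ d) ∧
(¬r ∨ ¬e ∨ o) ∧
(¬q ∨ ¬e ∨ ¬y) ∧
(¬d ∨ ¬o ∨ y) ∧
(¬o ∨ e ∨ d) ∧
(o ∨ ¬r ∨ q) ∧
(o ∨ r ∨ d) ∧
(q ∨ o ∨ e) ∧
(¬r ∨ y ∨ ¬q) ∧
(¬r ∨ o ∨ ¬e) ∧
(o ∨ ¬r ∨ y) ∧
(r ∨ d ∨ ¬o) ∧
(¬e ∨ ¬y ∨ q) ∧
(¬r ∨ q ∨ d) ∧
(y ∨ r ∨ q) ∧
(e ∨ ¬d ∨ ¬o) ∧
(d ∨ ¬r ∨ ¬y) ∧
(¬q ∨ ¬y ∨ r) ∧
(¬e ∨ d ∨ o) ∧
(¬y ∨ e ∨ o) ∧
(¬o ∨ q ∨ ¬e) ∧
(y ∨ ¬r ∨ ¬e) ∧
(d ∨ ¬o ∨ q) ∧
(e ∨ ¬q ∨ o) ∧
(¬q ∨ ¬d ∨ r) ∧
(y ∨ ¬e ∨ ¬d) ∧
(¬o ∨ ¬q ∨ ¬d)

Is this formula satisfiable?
No

No, the formula is not satisfiable.

No assignment of truth values to the variables can make all 30 clauses true simultaneously.

The formula is UNSAT (unsatisfiable).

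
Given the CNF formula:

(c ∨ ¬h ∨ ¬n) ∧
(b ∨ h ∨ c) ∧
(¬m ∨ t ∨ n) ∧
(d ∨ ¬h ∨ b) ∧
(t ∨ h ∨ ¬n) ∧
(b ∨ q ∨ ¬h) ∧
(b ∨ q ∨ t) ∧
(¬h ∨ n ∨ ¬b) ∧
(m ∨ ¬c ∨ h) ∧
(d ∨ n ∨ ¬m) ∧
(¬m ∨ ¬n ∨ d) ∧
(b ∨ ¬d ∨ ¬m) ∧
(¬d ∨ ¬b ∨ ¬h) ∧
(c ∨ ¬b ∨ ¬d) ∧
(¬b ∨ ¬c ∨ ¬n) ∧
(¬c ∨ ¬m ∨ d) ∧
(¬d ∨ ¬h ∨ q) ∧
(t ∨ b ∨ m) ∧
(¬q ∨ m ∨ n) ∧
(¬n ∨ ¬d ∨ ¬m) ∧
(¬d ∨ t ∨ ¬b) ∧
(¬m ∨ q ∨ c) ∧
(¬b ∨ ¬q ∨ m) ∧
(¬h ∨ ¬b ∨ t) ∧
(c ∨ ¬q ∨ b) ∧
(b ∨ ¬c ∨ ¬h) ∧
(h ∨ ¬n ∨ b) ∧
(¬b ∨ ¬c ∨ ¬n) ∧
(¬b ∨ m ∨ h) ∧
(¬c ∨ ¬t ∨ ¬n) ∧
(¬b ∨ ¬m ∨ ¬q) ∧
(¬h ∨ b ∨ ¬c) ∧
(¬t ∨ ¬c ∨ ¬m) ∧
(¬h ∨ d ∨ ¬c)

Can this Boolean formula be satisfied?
No

No, the formula is not satisfiable.

No assignment of truth values to the variables can make all 34 clauses true simultaneously.

The formula is UNSAT (unsatisfiable).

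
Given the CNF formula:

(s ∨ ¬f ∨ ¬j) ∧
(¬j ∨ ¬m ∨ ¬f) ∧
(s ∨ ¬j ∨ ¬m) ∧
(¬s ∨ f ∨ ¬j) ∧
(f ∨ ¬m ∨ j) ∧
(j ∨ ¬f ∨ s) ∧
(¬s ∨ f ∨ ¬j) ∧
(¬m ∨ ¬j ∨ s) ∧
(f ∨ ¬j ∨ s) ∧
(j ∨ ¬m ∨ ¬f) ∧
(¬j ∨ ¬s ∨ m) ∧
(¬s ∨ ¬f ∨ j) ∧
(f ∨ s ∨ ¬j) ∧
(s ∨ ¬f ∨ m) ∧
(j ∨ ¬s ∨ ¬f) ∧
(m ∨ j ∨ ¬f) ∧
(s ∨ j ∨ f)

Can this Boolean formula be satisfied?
Yes

Yes, the formula is satisfiable.

One satisfying assignment is: j=False, f=False, s=True, m=False

Verification: With this assignment, all 17 clauses evaluate to true.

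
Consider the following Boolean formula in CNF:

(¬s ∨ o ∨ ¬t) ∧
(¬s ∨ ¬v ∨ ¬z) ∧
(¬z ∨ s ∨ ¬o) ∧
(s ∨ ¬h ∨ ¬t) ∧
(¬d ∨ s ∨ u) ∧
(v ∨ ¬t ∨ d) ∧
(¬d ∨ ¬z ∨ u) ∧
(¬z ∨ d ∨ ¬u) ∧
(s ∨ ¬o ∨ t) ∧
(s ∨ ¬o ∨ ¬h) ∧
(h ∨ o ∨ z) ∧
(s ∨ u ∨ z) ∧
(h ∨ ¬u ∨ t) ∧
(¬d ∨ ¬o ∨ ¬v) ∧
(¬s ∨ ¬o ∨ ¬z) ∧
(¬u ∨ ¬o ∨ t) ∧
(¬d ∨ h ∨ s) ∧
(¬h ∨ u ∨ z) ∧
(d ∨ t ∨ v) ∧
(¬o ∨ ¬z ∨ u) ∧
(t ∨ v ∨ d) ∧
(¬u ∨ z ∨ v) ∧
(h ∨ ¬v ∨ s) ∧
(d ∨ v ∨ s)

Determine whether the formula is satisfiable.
Yes

Yes, the formula is satisfiable.

One satisfying assignment is: z=False, u=False, t=True, h=False, d=False, o=True, v=True, s=True

Verification: With this assignment, all 24 clauses evaluate to true.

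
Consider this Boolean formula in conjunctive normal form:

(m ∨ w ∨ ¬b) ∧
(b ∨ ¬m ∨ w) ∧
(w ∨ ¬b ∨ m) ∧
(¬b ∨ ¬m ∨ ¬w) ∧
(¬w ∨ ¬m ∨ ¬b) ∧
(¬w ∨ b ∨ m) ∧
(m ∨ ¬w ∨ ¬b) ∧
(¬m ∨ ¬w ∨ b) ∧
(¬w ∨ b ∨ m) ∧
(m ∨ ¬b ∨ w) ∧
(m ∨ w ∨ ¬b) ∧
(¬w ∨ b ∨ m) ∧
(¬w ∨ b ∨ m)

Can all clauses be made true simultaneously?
Yes

Yes, the formula is satisfiable.

One satisfying assignment is: m=False, b=False, w=False

Verification: With this assignment, all 13 clauses evaluate to true.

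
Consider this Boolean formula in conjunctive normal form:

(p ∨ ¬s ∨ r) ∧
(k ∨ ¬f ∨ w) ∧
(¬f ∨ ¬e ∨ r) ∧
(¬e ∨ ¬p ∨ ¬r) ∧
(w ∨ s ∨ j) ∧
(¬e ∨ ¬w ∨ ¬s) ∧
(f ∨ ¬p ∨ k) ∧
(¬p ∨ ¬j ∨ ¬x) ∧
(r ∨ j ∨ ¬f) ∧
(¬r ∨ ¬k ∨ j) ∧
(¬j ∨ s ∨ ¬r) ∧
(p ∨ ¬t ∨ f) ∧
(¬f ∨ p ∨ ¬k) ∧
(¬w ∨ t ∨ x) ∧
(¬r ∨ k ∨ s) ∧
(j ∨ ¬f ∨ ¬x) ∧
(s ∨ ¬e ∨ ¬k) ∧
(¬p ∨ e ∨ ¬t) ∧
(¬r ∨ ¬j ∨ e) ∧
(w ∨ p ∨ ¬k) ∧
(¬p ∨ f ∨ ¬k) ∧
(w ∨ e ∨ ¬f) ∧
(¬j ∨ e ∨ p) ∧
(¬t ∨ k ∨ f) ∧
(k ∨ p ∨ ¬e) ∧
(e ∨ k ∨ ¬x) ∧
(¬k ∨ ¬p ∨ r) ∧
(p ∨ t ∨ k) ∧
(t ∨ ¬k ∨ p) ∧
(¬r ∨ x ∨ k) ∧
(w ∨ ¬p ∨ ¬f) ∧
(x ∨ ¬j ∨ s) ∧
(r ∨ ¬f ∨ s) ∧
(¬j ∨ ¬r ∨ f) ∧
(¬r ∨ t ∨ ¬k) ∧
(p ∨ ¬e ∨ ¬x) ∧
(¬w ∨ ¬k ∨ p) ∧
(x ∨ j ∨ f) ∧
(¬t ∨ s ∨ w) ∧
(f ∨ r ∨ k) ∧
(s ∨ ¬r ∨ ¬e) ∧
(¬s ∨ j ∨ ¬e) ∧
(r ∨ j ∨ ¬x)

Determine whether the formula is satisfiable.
No

No, the formula is not satisfiable.

No assignment of truth values to the variables can make all 43 clauses true simultaneously.

The formula is UNSAT (unsatisfiable).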